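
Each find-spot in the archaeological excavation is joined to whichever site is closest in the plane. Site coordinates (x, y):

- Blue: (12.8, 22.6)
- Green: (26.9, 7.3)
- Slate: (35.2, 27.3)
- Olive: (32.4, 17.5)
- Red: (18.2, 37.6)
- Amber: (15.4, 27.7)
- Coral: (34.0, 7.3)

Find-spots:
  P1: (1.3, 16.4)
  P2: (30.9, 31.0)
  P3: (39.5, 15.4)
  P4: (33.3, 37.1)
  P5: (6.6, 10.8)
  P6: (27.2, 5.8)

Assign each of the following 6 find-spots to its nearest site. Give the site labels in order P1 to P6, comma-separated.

Blue, Slate, Olive, Slate, Blue, Green

P1 → Blue (d²=170.69)
P2 → Slate (d²=32.18)
P3 → Olive (d²=54.82)
P4 → Slate (d²=99.65)
P5 → Blue (d²=177.68)
P6 → Green (d²=2.34)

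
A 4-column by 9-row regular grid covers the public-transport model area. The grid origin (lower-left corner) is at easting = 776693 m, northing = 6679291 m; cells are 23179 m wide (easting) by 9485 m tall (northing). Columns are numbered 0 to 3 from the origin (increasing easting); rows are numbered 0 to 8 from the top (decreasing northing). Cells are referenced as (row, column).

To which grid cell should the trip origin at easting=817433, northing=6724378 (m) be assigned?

(4, 1)

Column index: ⌊(817433 − 776693) / 23179⌋ = ⌊1.758⌋ = 1
Row offset from origin: ⌊(6724378 − 6679291) / 9485⌋ = ⌊4.754⌋ = 4 → row 4 (counted from top)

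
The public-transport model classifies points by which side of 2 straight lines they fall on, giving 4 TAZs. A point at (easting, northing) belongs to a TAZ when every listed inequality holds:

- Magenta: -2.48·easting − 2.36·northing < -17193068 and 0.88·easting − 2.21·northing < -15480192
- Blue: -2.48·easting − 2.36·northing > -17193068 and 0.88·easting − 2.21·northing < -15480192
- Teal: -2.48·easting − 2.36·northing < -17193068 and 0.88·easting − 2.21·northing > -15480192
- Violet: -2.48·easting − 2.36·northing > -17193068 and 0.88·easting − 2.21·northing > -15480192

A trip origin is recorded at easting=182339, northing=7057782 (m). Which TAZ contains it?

Violet

-2.48·182339 − 2.36·7057782 = -17108566.240, which is > -17193068
0.88·182339 − 2.21·7057782 = -15437239.900, which is > -15480192
This sign pattern matches Violet.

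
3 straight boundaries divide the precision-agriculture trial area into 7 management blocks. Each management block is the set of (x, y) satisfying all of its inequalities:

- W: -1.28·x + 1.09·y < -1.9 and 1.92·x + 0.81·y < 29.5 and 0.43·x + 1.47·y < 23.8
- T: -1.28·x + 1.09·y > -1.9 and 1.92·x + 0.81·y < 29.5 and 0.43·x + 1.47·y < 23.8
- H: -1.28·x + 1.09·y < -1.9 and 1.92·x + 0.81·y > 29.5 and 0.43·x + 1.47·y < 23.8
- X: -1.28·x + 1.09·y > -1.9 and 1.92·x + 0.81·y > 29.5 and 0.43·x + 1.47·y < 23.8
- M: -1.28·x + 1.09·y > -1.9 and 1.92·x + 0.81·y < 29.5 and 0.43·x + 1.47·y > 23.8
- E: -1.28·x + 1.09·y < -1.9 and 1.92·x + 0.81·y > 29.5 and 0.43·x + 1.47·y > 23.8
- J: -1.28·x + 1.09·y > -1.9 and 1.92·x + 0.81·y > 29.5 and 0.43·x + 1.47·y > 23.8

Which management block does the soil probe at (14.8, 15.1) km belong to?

-1.28·14.8 + 1.09·15.1 = -2.485, which is < -1.9
1.92·14.8 + 0.81·15.1 = 40.647, which is > 29.5
0.43·14.8 + 1.47·15.1 = 28.561, which is > 23.8
This sign pattern matches E.

E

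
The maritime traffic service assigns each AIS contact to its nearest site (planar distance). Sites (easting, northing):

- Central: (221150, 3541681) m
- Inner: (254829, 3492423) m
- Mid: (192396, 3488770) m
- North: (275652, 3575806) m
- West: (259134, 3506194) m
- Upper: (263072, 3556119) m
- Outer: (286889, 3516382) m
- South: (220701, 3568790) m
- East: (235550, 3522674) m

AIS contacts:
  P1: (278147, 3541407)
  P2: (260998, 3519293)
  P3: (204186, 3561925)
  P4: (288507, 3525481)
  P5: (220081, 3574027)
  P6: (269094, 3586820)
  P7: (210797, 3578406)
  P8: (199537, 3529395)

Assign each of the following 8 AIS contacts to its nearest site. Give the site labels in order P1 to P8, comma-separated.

Upper, West, South, Outer, South, North, South, Central

P1 → Upper (d²=443698569.00)
P2 → West (d²=175058297.00)
P3 → South (d²=319873450.00)
P4 → Outer (d²=85409725.00)
P5 → South (d²=27810569.00)
P6 → North (d²=164315560.00)
P7 → South (d²=190556672.00)
P8 → Central (d²=618067565.00)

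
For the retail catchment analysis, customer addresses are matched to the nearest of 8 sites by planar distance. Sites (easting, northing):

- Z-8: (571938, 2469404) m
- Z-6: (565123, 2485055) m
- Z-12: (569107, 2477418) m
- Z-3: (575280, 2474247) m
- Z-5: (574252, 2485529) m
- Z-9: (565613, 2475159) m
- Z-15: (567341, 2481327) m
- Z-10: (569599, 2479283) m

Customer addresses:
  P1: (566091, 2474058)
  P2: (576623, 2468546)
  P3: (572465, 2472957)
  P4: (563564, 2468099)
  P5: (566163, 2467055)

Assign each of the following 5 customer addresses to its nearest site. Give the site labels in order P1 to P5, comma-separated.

Z-9, Z-8, Z-3, Z-9, Z-8

P1 → Z-9 (d²=1440685.00)
P2 → Z-8 (d²=22685389.00)
P3 → Z-3 (d²=9588325.00)
P4 → Z-9 (d²=54042001.00)
P5 → Z-8 (d²=38868426.00)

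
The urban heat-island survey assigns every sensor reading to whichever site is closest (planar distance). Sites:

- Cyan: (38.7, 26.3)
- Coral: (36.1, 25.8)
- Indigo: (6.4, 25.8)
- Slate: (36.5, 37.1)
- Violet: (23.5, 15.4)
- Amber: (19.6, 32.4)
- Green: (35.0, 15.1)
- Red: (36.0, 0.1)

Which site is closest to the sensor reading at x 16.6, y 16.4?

Violet

Squared distances to each site:
Cyan: 586.420; Coral: 468.610; Indigo: 192.400; Slate: 824.500; Violet: 48.610; Amber: 265.000; Green: 340.250; Red: 642.050.
Minimum at Violet.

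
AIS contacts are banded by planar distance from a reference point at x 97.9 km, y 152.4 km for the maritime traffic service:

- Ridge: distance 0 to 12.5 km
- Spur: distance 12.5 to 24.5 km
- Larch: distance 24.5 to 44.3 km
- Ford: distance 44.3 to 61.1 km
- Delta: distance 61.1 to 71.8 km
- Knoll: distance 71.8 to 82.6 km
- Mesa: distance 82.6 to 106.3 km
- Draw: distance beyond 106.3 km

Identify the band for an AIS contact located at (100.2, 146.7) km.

Distance = √((100.2−97.9)² + (146.7−152.4)²) = √(5.290 + 32.490) = 6.147 km.
0 ≤ 6.147 < 12.5 → Ridge.

Ridge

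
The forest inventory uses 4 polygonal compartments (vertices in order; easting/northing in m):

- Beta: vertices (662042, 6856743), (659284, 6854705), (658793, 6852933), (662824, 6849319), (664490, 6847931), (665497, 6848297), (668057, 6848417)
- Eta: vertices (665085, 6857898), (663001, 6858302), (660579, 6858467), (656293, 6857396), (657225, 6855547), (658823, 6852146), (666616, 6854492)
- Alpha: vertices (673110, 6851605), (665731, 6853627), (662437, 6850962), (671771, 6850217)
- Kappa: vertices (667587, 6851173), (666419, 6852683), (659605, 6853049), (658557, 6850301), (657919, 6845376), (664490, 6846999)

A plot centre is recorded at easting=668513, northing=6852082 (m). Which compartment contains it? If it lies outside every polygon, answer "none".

Alpha

Cast a ray rightward from (668513, 6852082). For each polygon, the edges (by vertex number in listed order) whose endpoints lie on opposite sides of northing = 6852082, where each meets that height, and whether that is right or left of the point:
Beta: 3–4 at easting≈659742.2 (left), 7–1 at easting≈665409.3 (left) → 0 crossings.
Eta: no edge straddles that height → 0 crossings.
Alpha: 1–2 at easting≈671369.3 (right), 2–3 at easting≈663821.3 (left) → 1 crossing.
Kappa: 1–2 at easting≈666883.9 (left), 3–4 at easting≈659236.2 (left) → 0 crossings.
Only Alpha has an odd count, so the point is inside Alpha.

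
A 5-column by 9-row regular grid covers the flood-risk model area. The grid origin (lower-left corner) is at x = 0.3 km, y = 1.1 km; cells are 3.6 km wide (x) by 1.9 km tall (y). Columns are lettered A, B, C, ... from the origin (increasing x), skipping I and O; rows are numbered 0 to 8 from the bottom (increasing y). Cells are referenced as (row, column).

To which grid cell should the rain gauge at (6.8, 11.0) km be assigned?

(5, B)

Column index: ⌊(6.8 − 0.3) / 3.6⌋ = ⌊1.806⌋ = 1 → column B
Row offset from origin: ⌊(11.0 − 1.1) / 1.9⌋ = ⌊5.211⌋ = 5 → row 5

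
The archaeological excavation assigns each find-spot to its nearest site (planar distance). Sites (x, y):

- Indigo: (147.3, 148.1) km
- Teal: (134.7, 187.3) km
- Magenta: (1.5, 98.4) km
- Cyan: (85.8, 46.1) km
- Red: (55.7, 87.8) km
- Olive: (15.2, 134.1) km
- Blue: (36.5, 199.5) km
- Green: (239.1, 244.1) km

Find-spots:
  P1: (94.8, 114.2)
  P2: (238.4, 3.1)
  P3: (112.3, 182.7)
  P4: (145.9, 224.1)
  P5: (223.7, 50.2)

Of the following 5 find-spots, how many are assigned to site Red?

1

P1 → Red
P2 → Cyan
P3 → Teal
P4 → Teal
P5 → Indigo
1 of the 5 goes to Red.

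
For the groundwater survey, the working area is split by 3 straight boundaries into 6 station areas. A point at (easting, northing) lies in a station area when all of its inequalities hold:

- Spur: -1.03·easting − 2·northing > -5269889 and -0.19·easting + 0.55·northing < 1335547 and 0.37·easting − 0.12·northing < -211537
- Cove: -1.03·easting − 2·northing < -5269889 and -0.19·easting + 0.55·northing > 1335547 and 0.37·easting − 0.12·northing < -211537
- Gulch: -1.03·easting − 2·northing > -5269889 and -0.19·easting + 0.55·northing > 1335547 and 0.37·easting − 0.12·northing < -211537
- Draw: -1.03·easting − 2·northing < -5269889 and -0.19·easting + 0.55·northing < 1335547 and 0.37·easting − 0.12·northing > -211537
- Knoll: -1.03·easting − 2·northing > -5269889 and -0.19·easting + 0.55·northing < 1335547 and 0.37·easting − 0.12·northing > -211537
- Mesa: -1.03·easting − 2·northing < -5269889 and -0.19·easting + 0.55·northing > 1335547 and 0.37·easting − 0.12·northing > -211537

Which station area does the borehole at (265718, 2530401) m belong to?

Mesa

-1.03·265718 − 2·2530401 = -5334491.540, which is < -5269889
-0.19·265718 + 0.55·2530401 = 1341234.130, which is > 1335547
0.37·265718 − 0.12·2530401 = -205332.460, which is > -211537
This sign pattern matches Mesa.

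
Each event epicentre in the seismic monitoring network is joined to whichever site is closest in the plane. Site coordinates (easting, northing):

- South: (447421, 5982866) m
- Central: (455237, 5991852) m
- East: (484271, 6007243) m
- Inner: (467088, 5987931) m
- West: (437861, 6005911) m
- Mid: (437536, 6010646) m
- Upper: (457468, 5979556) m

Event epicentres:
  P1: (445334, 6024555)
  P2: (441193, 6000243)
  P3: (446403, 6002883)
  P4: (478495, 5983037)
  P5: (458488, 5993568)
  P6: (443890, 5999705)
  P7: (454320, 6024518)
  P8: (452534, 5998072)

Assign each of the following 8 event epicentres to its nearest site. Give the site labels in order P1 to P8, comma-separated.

P1 → Mid (d²=254269085.00)
P2 → West (d²=43228448.00)
P3 → West (d²=82134548.00)
P4 → Inner (d²=154070885.00)
P5 → Central (d²=13513657.00)
P6 → West (d²=74863277.00)
P7 → Mid (d²=474135040.00)
P8 → Central (d²=45994609.00)

Mid, West, West, Inner, Central, West, Mid, Central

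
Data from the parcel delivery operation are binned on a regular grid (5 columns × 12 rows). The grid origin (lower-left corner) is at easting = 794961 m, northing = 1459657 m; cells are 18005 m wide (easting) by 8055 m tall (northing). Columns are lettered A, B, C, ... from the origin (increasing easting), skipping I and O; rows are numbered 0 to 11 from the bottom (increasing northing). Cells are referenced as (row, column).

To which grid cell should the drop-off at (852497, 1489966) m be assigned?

Column index: ⌊(852497 − 794961) / 18005⌋ = ⌊3.196⌋ = 3 → column D
Row offset from origin: ⌊(1489966 − 1459657) / 8055⌋ = ⌊3.763⌋ = 3 → row 3

(3, D)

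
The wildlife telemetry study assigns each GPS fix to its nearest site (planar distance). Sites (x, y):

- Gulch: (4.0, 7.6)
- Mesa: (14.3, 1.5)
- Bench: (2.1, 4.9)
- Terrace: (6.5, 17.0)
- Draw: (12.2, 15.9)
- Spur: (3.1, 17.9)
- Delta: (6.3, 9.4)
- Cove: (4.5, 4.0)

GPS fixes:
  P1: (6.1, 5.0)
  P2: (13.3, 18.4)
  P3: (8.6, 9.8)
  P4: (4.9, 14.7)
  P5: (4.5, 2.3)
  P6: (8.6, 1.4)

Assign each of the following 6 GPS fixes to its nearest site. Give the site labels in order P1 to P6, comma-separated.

Cove, Draw, Delta, Terrace, Cove, Cove

P1 → Cove (d²=3.56)
P2 → Draw (d²=7.46)
P3 → Delta (d²=5.45)
P4 → Terrace (d²=7.85)
P5 → Cove (d²=2.89)
P6 → Cove (d²=23.57)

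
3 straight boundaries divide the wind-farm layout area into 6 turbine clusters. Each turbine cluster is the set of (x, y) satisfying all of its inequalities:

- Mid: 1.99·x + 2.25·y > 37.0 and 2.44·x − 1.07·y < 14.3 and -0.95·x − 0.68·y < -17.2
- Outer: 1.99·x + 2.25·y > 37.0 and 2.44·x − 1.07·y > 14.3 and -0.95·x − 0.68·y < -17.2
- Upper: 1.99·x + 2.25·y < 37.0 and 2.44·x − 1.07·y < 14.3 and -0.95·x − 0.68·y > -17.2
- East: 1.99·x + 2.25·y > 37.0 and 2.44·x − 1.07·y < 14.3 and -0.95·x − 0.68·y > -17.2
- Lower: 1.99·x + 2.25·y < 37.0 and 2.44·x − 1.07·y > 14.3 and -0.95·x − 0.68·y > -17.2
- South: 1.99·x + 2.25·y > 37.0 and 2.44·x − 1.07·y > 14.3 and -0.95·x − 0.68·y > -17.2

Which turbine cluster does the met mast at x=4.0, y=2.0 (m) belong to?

1.99·4.0 + 2.25·2.0 = 12.460, which is < 37.0
2.44·4.0 − 1.07·2.0 = 7.620, which is < 14.3
-0.95·4.0 − 0.68·2.0 = -5.160, which is > -17.2
This sign pattern matches Upper.

Upper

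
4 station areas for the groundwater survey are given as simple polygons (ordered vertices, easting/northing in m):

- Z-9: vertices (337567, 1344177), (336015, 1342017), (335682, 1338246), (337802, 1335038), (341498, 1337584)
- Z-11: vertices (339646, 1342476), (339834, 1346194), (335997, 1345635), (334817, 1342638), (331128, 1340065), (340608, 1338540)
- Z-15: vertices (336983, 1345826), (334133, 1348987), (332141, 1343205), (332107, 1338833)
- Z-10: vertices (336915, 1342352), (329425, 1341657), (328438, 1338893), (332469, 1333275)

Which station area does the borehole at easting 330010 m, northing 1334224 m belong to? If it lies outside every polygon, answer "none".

none

Cast a ray rightward from (330010, 1334224). For each polygon, the edges (by vertex number in listed order) whose endpoints lie on opposite sides of northing = 1334224, where each meets that height, and whether that is right or left of the point:
Z-9: no edge straddles that height → 0 crossings.
Z-11: no edge straddles that height → 0 crossings.
Z-15: no edge straddles that height → 0 crossings.
Z-10: 3–4 at easting≈331788.1 (right), 4–1 at easting≈332933.8 (right) → 2 crossings.
All counts are even, so the point lies outside every listed polygon.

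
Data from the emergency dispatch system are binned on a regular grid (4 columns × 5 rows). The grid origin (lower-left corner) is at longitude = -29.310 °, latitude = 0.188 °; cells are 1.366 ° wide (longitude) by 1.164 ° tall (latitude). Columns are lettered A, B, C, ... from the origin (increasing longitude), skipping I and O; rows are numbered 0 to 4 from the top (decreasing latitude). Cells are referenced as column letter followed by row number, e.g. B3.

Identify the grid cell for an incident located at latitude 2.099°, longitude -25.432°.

C3

Column index: ⌊(-25.432 − -29.310) / 1.366⌋ = ⌊2.839⌋ = 2 → column C
Row offset from origin: ⌊(2.099 − 0.188) / 1.164⌋ = ⌊1.642⌋ = 1 → row 3 (counted from top)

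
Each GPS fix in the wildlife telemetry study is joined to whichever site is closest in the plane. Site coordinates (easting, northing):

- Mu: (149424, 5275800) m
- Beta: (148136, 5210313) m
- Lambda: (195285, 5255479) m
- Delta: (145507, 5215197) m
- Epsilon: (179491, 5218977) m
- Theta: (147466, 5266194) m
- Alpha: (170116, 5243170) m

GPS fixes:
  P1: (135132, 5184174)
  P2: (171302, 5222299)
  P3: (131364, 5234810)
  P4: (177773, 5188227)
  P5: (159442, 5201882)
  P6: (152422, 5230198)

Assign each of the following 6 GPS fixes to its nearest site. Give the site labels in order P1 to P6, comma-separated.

Beta, Epsilon, Delta, Epsilon, Beta, Delta

P1 → Beta (d²=852351337.00)
P2 → Epsilon (d²=78095405.00)
P3 → Delta (d²=584694218.00)
P4 → Epsilon (d²=948514024.00)
P5 → Beta (d²=198907397.00)
P6 → Delta (d²=272847226.00)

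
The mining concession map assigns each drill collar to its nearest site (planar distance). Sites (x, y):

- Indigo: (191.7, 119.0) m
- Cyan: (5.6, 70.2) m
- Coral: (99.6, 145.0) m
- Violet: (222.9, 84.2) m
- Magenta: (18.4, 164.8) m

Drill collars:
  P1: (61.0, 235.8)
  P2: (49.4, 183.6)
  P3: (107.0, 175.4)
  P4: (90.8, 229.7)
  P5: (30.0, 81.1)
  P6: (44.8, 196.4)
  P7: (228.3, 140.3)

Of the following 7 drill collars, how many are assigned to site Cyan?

P1 → Magenta
P2 → Magenta
P3 → Coral
P4 → Coral
P5 → Cyan
P6 → Magenta
P7 → Indigo
1 of the 7 goes to Cyan.

1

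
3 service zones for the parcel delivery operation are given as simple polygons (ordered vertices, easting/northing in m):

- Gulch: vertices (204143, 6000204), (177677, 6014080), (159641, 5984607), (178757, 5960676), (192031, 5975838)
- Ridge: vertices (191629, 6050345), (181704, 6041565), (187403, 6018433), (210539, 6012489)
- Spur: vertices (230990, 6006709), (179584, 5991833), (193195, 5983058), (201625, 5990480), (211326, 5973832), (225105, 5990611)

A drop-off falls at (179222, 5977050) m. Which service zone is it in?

Cast a ray rightward from (179222, 5977050). For each polygon, the edges (by vertex number in listed order) whose endpoints lie on opposite sides of northing = 5977050, where each meets that height, and whether that is right or left of the point:
Gulch: 3–4 at easting≈165677.5 (left), 5–1 at easting≈192633.5 (right) → 1 crossing.
Ridge: no edge straddles that height → 0 crossings.
Spur: 4–5 at easting≈209450.8 (right), 5–6 at easting≈213968.6 (right) → 2 crossings.
Only Gulch has an odd count, so the point is inside Gulch.

Gulch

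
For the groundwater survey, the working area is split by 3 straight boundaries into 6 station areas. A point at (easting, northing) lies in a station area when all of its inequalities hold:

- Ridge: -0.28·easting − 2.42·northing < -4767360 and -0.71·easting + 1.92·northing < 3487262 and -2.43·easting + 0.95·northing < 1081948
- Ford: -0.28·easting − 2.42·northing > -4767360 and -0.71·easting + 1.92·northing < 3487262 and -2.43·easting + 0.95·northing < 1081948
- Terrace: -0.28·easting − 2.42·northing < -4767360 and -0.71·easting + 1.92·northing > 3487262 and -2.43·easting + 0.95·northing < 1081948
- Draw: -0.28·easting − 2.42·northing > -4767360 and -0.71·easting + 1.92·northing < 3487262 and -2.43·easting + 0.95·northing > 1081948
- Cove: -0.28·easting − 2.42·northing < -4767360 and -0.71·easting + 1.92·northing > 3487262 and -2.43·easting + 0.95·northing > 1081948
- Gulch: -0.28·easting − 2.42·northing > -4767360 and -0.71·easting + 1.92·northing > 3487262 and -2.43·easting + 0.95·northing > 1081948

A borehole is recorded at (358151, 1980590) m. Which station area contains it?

Terrace

-0.28·358151 − 2.42·1980590 = -4893310.080, which is < -4767360
-0.71·358151 + 1.92·1980590 = 3548445.590, which is > 3487262
-2.43·358151 + 0.95·1980590 = 1011253.570, which is < 1081948
This sign pattern matches Terrace.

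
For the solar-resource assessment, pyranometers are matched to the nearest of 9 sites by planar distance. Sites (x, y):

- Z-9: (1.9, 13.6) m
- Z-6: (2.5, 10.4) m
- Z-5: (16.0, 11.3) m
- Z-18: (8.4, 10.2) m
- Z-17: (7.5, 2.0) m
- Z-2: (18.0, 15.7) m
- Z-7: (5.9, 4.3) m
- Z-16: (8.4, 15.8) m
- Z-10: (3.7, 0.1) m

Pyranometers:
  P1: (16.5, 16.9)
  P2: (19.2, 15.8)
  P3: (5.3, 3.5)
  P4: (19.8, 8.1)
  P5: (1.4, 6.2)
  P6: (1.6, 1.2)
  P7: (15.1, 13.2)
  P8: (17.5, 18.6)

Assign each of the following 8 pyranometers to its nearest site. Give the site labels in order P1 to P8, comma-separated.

Z-2, Z-2, Z-7, Z-5, Z-6, Z-10, Z-5, Z-2

P1 → Z-2 (d²=3.69)
P2 → Z-2 (d²=1.45)
P3 → Z-7 (d²=1.00)
P4 → Z-5 (d²=24.68)
P5 → Z-6 (d²=18.85)
P6 → Z-10 (d²=5.62)
P7 → Z-5 (d²=4.42)
P8 → Z-2 (d²=8.66)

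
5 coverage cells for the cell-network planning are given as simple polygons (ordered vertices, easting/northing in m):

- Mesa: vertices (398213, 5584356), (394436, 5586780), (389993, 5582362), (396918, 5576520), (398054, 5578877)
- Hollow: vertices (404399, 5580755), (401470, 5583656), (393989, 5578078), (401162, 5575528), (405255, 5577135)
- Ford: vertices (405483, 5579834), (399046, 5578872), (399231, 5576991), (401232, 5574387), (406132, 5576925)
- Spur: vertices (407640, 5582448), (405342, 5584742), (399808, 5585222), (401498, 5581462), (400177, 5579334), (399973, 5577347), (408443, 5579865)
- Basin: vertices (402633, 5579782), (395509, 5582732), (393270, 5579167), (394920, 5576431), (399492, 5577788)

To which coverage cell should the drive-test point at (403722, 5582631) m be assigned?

Cast a ray rightward from (403722, 5582631). For each polygon, the edges (by vertex number in listed order) whose endpoints lie on opposite sides of northing = 5582631, where each meets that height, and whether that is right or left of the point:
Mesa: 2–3 at easting≈390263.5 (left), 5–1 at easting≈398162.9 (left) → 0 crossings.
Hollow: 1–2 at easting≈402504.9 (left), 2–3 at easting≈400095.3 (left) → 0 crossings.
Ford: no edge straddles that height → 0 crossings.
Spur: 1–2 at easting≈407456.7 (right), 3–4 at easting≈400972.6 (left) → 1 crossing.
Basin: 1–2 at easting≈395752.9 (left), 2–3 at easting≈395445.6 (left) → 0 crossings.
Only Spur has an odd count, so the point is inside Spur.

Spur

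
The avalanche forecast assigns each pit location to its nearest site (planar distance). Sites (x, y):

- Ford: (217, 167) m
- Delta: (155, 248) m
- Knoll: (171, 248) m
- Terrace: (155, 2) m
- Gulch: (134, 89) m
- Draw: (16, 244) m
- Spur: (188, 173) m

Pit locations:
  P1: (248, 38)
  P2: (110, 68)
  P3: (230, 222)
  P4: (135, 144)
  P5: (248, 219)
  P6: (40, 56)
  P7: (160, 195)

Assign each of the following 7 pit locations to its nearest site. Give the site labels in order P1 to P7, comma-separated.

Terrace, Gulch, Ford, Gulch, Ford, Gulch, Spur

P1 → Terrace (d²=9945.00)
P2 → Gulch (d²=1017.00)
P3 → Ford (d²=3194.00)
P4 → Gulch (d²=3026.00)
P5 → Ford (d²=3665.00)
P6 → Gulch (d²=9925.00)
P7 → Spur (d²=1268.00)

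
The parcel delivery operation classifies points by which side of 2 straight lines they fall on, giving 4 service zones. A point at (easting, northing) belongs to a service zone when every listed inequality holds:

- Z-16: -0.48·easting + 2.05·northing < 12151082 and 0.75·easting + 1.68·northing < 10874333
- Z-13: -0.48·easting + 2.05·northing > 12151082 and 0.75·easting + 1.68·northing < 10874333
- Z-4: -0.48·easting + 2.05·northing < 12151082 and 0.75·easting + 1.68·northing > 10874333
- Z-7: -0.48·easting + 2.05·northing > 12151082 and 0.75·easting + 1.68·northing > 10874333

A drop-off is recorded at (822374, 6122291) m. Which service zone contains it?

-0.48·822374 + 2.05·6122291 = 12155957.030, which is > 12151082
0.75·822374 + 1.68·6122291 = 10902229.380, which is > 10874333
This sign pattern matches Z-7.

Z-7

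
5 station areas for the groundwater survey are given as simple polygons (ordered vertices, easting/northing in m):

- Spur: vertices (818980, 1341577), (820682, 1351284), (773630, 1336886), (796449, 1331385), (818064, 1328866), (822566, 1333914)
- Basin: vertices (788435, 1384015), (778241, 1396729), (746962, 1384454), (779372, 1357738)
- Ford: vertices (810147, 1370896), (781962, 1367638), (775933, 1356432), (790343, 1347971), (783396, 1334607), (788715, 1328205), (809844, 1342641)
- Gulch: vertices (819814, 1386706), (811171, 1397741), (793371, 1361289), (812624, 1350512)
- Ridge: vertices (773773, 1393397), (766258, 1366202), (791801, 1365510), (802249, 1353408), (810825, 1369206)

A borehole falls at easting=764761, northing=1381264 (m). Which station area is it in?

Basin

Cast a ray rightward from (764761, 1381264). For each polygon, the edges (by vertex number in listed order) whose endpoints lie on opposite sides of northing = 1381264, where each meets that height, and whether that is right or left of the point:
Spur: no edge straddles that height → 0 crossings.
Basin: 3–4 at easting≈750831.9 (left), 4–1 at easting≈787486.2 (right) → 1 crossing.
Ford: no edge straddles that height → 0 crossings.
Gulch: 2–3 at easting≈803125.1 (right), 4–1 at easting≈818732.9 (right) → 2 crossings.
Ridge: 1–2 at easting≈770420.2 (right), 5–1 at easting≈792356.4 (right) → 2 crossings.
Only Basin has an odd count, so the point is inside Basin.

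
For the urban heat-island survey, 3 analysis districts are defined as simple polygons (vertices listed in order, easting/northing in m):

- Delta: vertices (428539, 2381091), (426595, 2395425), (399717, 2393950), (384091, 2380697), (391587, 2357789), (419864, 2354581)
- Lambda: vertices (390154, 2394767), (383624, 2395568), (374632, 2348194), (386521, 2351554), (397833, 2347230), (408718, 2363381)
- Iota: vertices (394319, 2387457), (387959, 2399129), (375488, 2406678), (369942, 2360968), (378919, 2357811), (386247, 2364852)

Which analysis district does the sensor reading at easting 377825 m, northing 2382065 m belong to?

Iota

Cast a ray rightward from (377825, 2382065). For each polygon, the edges (by vertex number in listed order) whose endpoints lie on opposite sides of northing = 2382065, where each meets that height, and whether that is right or left of the point:
Delta: 1–2 at easting≈428406.9 (right), 3–4 at easting≈385703.9 (right) → 2 crossings.
Lambda: 2–3 at easting≈381061.0 (right), 6–1 at easting≈397666.9 (right) → 2 crossings.
Iota: 3–4 at easting≈372501.7 (left), 6–1 at easting≈392393.6 (right) → 1 crossing.
Only Iota has an odd count, so the point is inside Iota.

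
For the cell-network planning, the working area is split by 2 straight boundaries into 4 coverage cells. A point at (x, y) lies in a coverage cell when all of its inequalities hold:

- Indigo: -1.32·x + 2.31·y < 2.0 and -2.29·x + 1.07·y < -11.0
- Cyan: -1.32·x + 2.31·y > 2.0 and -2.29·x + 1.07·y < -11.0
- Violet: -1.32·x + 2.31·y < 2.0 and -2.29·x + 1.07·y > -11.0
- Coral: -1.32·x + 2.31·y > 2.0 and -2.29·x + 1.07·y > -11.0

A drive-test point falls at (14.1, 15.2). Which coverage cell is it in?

-1.32·14.1 + 2.31·15.2 = 16.500, which is > 2.0
-2.29·14.1 + 1.07·15.2 = -16.025, which is < -11.0
This sign pattern matches Cyan.

Cyan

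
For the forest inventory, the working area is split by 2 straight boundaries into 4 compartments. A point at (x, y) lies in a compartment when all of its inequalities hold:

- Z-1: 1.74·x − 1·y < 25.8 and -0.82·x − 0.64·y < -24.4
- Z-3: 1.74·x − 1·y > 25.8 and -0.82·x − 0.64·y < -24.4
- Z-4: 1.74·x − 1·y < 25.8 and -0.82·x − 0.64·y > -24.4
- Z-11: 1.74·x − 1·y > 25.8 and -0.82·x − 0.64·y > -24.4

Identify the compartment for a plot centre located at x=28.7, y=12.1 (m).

Z-3

1.74·28.7 − 1·12.1 = 37.838, which is > 25.8
-0.82·28.7 − 0.64·12.1 = -31.278, which is < -24.4
This sign pattern matches Z-3.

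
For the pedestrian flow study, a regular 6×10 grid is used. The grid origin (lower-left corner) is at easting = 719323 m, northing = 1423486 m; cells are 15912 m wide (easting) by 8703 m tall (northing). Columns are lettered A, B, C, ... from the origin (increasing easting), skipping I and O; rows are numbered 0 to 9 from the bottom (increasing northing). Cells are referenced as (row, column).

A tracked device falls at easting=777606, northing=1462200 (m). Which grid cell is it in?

(4, D)

Column index: ⌊(777606 − 719323) / 15912⌋ = ⌊3.663⌋ = 3 → column D
Row offset from origin: ⌊(1462200 − 1423486) / 8703⌋ = ⌊4.448⌋ = 4 → row 4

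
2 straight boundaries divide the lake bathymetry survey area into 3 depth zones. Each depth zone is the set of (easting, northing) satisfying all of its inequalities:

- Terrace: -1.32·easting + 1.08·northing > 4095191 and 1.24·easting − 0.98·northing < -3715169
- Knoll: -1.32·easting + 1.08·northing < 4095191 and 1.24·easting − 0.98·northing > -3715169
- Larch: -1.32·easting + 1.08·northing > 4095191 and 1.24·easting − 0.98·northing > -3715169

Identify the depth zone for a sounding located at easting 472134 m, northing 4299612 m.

-1.32·472134 + 1.08·4299612 = 4020364.080, which is < 4095191
1.24·472134 − 0.98·4299612 = -3628173.600, which is > -3715169
This sign pattern matches Knoll.

Knoll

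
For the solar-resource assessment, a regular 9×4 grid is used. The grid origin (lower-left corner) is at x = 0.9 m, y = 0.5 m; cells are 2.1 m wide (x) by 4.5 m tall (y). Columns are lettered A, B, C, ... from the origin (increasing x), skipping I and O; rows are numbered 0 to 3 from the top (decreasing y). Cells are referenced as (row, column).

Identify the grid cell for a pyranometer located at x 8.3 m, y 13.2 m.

(1, D)

Column index: ⌊(8.3 − 0.9) / 2.1⌋ = ⌊3.524⌋ = 3 → column D
Row offset from origin: ⌊(13.2 − 0.5) / 4.5⌋ = ⌊2.822⌋ = 2 → row 1 (counted from top)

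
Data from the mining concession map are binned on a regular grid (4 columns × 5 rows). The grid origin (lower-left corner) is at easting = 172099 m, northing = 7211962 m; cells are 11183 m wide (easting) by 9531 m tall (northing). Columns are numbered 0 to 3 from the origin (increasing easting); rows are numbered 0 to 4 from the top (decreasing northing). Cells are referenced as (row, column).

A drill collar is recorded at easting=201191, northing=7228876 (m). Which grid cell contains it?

Column index: ⌊(201191 − 172099) / 11183⌋ = ⌊2.601⌋ = 2
Row offset from origin: ⌊(7228876 − 7211962) / 9531⌋ = ⌊1.775⌋ = 1 → row 3 (counted from top)

(3, 2)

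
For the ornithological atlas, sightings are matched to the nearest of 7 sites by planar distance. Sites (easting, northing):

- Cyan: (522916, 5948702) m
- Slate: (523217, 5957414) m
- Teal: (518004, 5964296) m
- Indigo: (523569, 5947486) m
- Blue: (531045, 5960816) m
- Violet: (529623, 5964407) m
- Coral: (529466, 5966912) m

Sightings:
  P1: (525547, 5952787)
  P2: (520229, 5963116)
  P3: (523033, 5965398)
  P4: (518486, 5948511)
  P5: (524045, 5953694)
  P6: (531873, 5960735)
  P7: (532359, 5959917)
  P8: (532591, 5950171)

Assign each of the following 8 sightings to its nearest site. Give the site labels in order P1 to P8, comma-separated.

P1 → Cyan (d²=23609386.00)
P2 → Teal (d²=6343025.00)
P3 → Teal (d²=26505245.00)
P4 → Cyan (d²=19661381.00)
P5 → Slate (d²=14523984.00)
P6 → Blue (d²=692145.00)
P7 → Blue (d²=2534797.00)
P8 → Indigo (d²=88605709.00)

Cyan, Teal, Teal, Cyan, Slate, Blue, Blue, Indigo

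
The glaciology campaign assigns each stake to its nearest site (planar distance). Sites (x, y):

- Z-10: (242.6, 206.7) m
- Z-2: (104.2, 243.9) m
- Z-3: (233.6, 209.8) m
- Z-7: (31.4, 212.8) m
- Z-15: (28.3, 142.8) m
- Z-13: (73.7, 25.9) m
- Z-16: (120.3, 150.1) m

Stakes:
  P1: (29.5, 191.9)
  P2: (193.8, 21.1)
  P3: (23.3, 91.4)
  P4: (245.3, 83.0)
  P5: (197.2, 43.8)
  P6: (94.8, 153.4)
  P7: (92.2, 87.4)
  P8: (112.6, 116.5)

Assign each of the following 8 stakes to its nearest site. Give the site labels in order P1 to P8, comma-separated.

Z-7, Z-13, Z-15, Z-10, Z-13, Z-16, Z-13, Z-16

P1 → Z-7 (d²=440.42)
P2 → Z-13 (d²=14447.05)
P3 → Z-15 (d²=2666.96)
P4 → Z-10 (d²=15308.98)
P5 → Z-13 (d²=15572.66)
P6 → Z-16 (d²=661.14)
P7 → Z-13 (d²=4124.50)
P8 → Z-16 (d²=1188.25)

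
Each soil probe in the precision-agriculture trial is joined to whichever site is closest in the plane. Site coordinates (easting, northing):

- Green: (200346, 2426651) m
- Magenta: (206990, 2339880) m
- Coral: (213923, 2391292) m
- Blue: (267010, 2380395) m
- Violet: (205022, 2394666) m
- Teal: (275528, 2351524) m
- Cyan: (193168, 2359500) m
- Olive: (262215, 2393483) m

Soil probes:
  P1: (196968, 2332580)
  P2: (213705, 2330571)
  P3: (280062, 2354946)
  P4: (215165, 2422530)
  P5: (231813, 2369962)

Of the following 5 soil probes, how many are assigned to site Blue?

0

P1 → Magenta
P2 → Magenta
P3 → Teal
P4 → Green
P5 → Coral
0 of the 5 go to Blue.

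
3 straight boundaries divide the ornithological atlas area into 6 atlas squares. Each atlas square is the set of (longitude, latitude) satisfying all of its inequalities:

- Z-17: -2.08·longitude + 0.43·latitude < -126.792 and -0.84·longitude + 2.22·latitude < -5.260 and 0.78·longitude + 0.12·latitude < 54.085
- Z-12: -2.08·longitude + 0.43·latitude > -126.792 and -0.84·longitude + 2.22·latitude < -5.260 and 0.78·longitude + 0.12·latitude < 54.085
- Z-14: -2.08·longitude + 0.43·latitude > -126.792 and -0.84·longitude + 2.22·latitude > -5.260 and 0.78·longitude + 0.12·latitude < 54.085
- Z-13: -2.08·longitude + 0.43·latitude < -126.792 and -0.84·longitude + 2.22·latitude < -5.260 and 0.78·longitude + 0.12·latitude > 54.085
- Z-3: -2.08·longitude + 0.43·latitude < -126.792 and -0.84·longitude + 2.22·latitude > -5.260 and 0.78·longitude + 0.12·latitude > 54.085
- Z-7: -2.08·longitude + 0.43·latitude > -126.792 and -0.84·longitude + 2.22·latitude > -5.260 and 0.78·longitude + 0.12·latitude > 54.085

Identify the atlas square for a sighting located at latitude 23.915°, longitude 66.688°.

Z-3

-2.08·66.688 + 0.43·23.915 = -128.428, which is < -126.792
-0.84·66.688 + 2.22·23.915 = -2.927, which is > -5.260
0.78·66.688 + 0.12·23.915 = 54.886, which is > 54.085
This sign pattern matches Z-3.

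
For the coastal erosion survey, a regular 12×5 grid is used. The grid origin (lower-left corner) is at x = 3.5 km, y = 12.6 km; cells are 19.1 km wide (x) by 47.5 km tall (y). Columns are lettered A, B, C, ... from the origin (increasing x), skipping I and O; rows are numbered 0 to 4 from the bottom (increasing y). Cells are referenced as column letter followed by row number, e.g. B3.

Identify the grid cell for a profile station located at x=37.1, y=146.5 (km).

Column index: ⌊(37.1 − 3.5) / 19.1⌋ = ⌊1.759⌋ = 1 → column B
Row offset from origin: ⌊(146.5 − 12.6) / 47.5⌋ = ⌊2.819⌋ = 2 → row 2

B2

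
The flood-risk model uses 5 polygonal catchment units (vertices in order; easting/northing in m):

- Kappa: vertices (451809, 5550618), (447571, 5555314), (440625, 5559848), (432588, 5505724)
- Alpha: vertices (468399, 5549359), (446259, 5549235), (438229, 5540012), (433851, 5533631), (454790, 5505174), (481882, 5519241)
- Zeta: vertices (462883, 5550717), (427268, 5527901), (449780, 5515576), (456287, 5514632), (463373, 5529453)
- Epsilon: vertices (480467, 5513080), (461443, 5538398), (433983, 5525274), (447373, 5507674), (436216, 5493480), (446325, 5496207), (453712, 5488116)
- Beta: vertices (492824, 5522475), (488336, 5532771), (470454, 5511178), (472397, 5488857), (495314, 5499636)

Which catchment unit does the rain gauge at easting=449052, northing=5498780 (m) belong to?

Cast a ray rightward from (449052, 5498780). For each polygon, the edges (by vertex number in listed order) whose endpoints lie on opposite sides of northing = 5498780, where each meets that height, and whether that is right or left of the point:
Kappa: no edge straddles that height → 0 crossings.
Alpha: no edge straddles that height → 0 crossings.
Zeta: no edge straddles that height → 0 crossings.
Epsilon: 4–5 at easting≈440382.0 (left), 7–1 at easting≈465141.1 (right) → 1 crossing.
Beta: 3–4 at easting≈471533.2 (right), 4–5 at easting≈493494.1 (right) → 2 crossings.
Only Epsilon has an odd count, so the point is inside Epsilon.

Epsilon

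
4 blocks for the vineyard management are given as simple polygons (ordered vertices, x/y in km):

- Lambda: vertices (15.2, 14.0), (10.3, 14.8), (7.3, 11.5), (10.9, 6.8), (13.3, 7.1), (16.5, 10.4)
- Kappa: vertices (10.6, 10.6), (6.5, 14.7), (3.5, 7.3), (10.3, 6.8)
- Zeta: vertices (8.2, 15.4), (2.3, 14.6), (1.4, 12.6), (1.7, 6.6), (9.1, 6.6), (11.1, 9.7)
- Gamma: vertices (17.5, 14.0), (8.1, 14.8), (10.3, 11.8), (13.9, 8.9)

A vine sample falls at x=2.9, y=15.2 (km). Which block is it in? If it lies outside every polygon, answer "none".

Cast a ray rightward from (2.9, 15.2). For each polygon, the edges (by vertex number in listed order) whose endpoints lie on opposite sides of y = 15.2, where each meets that height, and whether that is right or left of the point:
Lambda: no edge straddles that height → 0 crossings.
Kappa: no edge straddles that height → 0 crossings.
Zeta: 1–2 at x≈6.72 (right), 6–1 at x≈8.30 (right) → 2 crossings.
Gamma: no edge straddles that height → 0 crossings.
All counts are even, so the point lies outside every listed polygon.

none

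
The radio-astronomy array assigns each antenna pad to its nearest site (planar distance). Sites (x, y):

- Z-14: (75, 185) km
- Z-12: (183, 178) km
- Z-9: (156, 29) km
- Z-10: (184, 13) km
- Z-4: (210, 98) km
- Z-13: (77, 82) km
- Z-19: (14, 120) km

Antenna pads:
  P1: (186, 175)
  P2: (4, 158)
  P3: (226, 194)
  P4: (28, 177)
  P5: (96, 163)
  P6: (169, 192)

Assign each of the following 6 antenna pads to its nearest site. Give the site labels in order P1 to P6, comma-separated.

Z-12, Z-19, Z-12, Z-14, Z-14, Z-12

P1 → Z-12 (d²=18.00)
P2 → Z-19 (d²=1544.00)
P3 → Z-12 (d²=2105.00)
P4 → Z-14 (d²=2273.00)
P5 → Z-14 (d²=925.00)
P6 → Z-12 (d²=392.00)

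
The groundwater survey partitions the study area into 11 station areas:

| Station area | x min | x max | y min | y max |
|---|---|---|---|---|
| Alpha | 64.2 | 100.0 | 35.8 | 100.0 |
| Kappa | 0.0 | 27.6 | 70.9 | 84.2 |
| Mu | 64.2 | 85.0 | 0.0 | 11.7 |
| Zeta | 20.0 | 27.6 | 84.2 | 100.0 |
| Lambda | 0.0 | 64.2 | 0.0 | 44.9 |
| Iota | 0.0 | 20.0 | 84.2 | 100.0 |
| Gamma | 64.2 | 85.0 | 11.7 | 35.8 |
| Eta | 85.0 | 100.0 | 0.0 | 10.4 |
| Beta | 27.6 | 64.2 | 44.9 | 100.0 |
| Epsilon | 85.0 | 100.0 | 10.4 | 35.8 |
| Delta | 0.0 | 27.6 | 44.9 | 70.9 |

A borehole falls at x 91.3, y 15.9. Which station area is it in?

The point has x = 91.3 and y = 15.9.
Only Epsilon satisfies 85.0 ≤ x ≤ 100.0 and 10.4 ≤ y ≤ 35.8.

Epsilon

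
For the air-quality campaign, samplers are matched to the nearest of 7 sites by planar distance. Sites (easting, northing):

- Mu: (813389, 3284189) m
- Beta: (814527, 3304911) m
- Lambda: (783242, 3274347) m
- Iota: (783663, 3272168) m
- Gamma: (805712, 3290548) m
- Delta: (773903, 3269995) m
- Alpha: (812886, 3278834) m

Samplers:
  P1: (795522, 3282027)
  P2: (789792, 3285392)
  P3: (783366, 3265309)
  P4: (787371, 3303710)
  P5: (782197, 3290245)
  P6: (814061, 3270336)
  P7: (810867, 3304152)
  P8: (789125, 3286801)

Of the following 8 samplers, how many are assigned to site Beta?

1

P1 → Gamma
P2 → Lambda
P3 → Iota
P4 → Gamma
P5 → Lambda
P6 → Alpha
P7 → Beta
P8 → Lambda
1 of the 8 goes to Beta.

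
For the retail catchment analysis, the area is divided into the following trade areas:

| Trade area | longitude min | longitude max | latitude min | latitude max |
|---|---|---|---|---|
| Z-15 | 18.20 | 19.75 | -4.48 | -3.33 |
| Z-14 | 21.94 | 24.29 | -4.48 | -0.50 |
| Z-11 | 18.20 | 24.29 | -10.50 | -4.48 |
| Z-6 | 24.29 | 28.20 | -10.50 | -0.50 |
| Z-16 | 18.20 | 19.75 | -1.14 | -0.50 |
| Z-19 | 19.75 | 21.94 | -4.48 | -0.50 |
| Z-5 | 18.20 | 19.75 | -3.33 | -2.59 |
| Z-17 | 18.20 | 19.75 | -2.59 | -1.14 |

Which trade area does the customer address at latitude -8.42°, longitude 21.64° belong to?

The point has longitude = 21.64 and latitude = -8.42.
Only Z-11 satisfies 18.20 ≤ longitude ≤ 24.29 and -10.50 ≤ latitude ≤ -4.48.

Z-11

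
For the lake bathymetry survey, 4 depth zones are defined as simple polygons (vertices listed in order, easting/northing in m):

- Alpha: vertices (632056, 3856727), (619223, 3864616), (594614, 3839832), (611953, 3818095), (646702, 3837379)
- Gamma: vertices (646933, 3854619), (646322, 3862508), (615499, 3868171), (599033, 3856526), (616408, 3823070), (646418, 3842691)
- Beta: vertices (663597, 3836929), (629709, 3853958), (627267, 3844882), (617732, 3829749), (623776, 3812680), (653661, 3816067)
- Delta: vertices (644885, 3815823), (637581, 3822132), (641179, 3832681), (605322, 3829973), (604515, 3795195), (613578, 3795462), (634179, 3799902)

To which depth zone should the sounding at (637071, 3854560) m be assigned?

Cast a ray rightward from (637071, 3854560). For each polygon, the edges (by vertex number in listed order) whose endpoints lie on opposite sides of northing = 3854560, where each meets that height, and whether that is right or left of the point:
Alpha: 2–3 at easting≈609238.0 (left), 5–1 at easting≈633696.4 (left) → 0 crossings.
Gamma: 4–5 at easting≈600054.0 (left), 6–1 at easting≈646930.5 (right) → 1 crossing.
Beta: no edge straddles that height → 0 crossings.
Delta: no edge straddles that height → 0 crossings.
Only Gamma has an odd count, so the point is inside Gamma.

Gamma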